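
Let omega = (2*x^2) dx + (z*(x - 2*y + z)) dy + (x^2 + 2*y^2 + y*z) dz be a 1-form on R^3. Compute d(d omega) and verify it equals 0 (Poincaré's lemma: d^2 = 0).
d(d omega) = 0

Step 1: d omega = sum_{i<j} (∂f_j/∂x_i - ∂f_i/∂x_j) dx_i ∧ dx_j:
  coeff of dx ∧ dy: z
  coeff of dx ∧ dz: 2*x
  coeff of dy ∧ dz: -x + 6*y - z
Step 2: Apply d again to each 2-form coefficient. The only possible 3-form in R^3 is dx ∧ dy ∧ dz, with coefficient
  ∂(coeff of dy∧dz)/∂x - ∂(coeff of dx∧dz)/∂y + ∂(coeff of dx∧dy)/∂z
  = ∂/∂x (-x + 6*y - z) - ∂/∂y (2*x) + ∂/∂z (z).
Each of these terms simplifies to sums of mixed partials that cancel in pairs. The result is 0 (by equality of mixed partials for smooth functions — Schwarz / Clairaut).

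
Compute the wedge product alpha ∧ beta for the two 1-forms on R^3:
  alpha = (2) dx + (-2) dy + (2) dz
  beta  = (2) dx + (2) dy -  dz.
alpha ∧ beta = (8) dx ∧ dy + (-6) dx ∧ dz + (-2) dy ∧ dz

Distribute the wedge, using dx_i ∧ dx_j = -dx_j ∧ dx_i and dx_i ∧ dx_i = 0. For each pair (i, j) with i < j, the coefficient of dx_i ∧ dx_j in alpha ∧ beta is (alpha_i * beta_j - alpha_j * beta_i). Collecting: alpha ∧ beta = (8) dx ∧ dy + (-6) dx ∧ dz + (-2) dy ∧ dz.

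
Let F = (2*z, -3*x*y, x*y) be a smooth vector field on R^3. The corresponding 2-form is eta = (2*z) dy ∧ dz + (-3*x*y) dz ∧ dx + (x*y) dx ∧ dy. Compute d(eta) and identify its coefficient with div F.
d(eta) = (-3*x) dx ∧ dy ∧ dz; div F = -3*x

For a 2-form in R^3 of the form above, applying d gives a 3-form with coefficient ∂P/∂x + ∂Q/∂y + ∂R/∂z:
  ∂P/∂x = 0
  ∂Q/∂y = -3*x
  ∂R/∂z = 0
Sum = -3*x, which is exactly div F.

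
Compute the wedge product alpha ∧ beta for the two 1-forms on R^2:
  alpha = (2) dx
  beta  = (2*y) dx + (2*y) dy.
alpha ∧ beta = (4*y) dx ∧ dy

Distribute the wedge, using dx_i ∧ dx_j = -dx_j ∧ dx_i and dx_i ∧ dx_i = 0. For each pair (i, j) with i < j, the coefficient of dx_i ∧ dx_j in alpha ∧ beta is (alpha_i * beta_j - alpha_j * beta_i). Collecting: alpha ∧ beta = (4*y) dx ∧ dy.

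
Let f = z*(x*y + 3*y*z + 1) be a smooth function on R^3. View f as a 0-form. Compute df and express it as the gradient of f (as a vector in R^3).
df = (y*z) dx + (z*(x + 3*z)) dy + (x*y + 6*y*z + 1) dz; grad f = (y*z, z*(x + 3*z), x*y + 6*y*z + 1)

For a 0-form f, d f = (∂f/∂x) dx + (∂f/∂y) dy + (∂f/∂z) dz. The components of the vector representation are exactly the entries of grad f in Cartesian coordinates:
  ∂f/∂x = y*z
  ∂f/∂y = z*(x + 3*z)
  ∂f/∂z = x*y + 6*y*z + 1.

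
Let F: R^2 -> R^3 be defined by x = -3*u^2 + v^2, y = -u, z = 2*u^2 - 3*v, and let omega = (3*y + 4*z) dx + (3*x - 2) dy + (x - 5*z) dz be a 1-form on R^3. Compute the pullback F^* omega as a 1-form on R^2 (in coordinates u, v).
F^* omega = (-100*u^3 + 27*u^2 + 4*u*v^2 + 132*u*v - 3*v^2 + 2) du + (16*u^2*v + 39*u^2 - 6*u*v - 27*v^2 - 45*v) dv

Using F^*(f dg) = (f ∘ F) d(g ∘ F), substitute each coordinate x_i by F_i(u, v) in f_i, and replace dx_i by d F_i = (∂F_i/∂u) du + (∂F_i/∂v) dv.
  For the x component: f_1(F) = 8*u^2 - 3*u - 12*v; d F_1 = (-6*u) du + (2*v) dv
  For the y component: f_2(F) = -9*u^2 + 3*v^2 - 2; d F_2 = (-1) du + (0) dv
  For the z component: f_3(F) = -13*u^2 + v^2 + 15*v; d F_3 = (4*u) du + (-3) dv
Combining and collecting du, dv coefficients:
  coeff of du: -100*u^3 + 27*u^2 + 4*u*v^2 + 132*u*v - 3*v^2 + 2
  coeff of dv: 16*u^2*v + 39*u^2 - 6*u*v - 27*v^2 - 45*v
F^* omega = (-100*u^3 + 27*u^2 + 4*u*v^2 + 132*u*v - 3*v^2 + 2) du + (16*u^2*v + 39*u^2 - 6*u*v - 27*v^2 - 45*v) dv.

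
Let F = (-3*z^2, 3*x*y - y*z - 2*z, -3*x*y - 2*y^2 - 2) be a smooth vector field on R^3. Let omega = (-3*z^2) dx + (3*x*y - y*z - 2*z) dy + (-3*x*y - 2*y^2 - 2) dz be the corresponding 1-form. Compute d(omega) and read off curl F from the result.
d(omega) = (-3*x - 3*y + 2) dy ∧ dz + (3*y - 6*z) dz ∧ dx + (3*y) dx ∧ dy; curl F = (-3*x - 3*y + 2, 3*y - 6*z, 3*y)

d omega = sum_{i<j} (∂f_j/∂x_i - ∂f_i/∂x_j) dx_i ∧ dx_j. Under the identification (dy ∧ dz, dz ∧ dx, dx ∧ dy) ↔ (e_x, e_y, e_z), the coefficients are exactly the components of curl F. Compute:
  ∂R/∂y - ∂Q/∂z = (-3*x - 4*y) - (-y - 2) = -3*x - 3*y + 2
  ∂P/∂z - ∂R/∂x = (-6*z) - (-3*y) = 3*y - 6*z
  ∂Q/∂x - ∂P/∂y = (3*y) - (0) = 3*y.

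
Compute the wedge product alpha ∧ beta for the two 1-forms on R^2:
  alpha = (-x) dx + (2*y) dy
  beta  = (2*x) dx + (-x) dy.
alpha ∧ beta = (x*(x - 4*y)) dx ∧ dy

Distribute the wedge, using dx_i ∧ dx_j = -dx_j ∧ dx_i and dx_i ∧ dx_i = 0. For each pair (i, j) with i < j, the coefficient of dx_i ∧ dx_j in alpha ∧ beta is (alpha_i * beta_j - alpha_j * beta_i). Collecting: alpha ∧ beta = (x*(x - 4*y)) dx ∧ dy.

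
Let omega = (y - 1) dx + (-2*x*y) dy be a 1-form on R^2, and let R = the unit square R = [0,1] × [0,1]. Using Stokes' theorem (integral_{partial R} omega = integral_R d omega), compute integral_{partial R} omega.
integral_(partial R) omega = -2

Stokes: integral_partial_R omega = integral_R d omega with d omega = (∂Q/∂x - ∂P/∂y) dx ∧ dy.
  ∂Q/∂x = -2*y
  ∂P/∂y = 1
  integrand = ∂Q/∂x - ∂P/∂y = -2*y - 1.
Integrating over R: integral_0^1 integral_0^1 (-2*y - 1) dx dy = -2.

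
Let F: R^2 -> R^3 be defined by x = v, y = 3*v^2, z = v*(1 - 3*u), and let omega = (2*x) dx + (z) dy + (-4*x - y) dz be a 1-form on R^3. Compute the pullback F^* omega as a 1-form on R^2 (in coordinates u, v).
F^* omega = (v^2*(9*v + 12)) du + (v*(-9*u*v + 12*u + 3*v - 2)) dv

Using F^*(f dg) = (f ∘ F) d(g ∘ F), substitute each coordinate x_i by F_i(u, v) in f_i, and replace dx_i by d F_i = (∂F_i/∂u) du + (∂F_i/∂v) dv.
  For the x component: f_1(F) = 2*v; d F_1 = (0) du + (1) dv
  For the y component: f_2(F) = v*(1 - 3*u); d F_2 = (0) du + (6*v) dv
  For the z component: f_3(F) = v*(-3*v - 4); d F_3 = (-3*v) du + (1 - 3*u) dv
Combining and collecting du, dv coefficients:
  coeff of du: v^2*(9*v + 12)
  coeff of dv: v*(-9*u*v + 12*u + 3*v - 2)
F^* omega = (v^2*(9*v + 12)) du + (v*(-9*u*v + 12*u + 3*v - 2)) dv.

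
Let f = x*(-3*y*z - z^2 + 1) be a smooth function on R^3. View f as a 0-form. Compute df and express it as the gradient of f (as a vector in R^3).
df = (-3*y*z - z^2 + 1) dx + (-3*x*z) dy + (x*(-3*y - 2*z)) dz; grad f = (-3*y*z - z^2 + 1, -3*x*z, x*(-3*y - 2*z))

For a 0-form f, d f = (∂f/∂x) dx + (∂f/∂y) dy + (∂f/∂z) dz. The components of the vector representation are exactly the entries of grad f in Cartesian coordinates:
  ∂f/∂x = -3*y*z - z^2 + 1
  ∂f/∂y = -3*x*z
  ∂f/∂z = x*(-3*y - 2*z).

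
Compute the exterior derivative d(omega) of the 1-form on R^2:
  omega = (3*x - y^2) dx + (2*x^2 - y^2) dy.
d(omega) = (4*x + 2*y) dx ∧ dy

For a 1-form omega = sum_i f_i dx_i, the exterior derivative is
  d(omega) = sum_{i < j} (∂f_j/∂x_i - ∂f_i/∂x_j) dx_i ∧ dx_j.
  coefficient of dx ∧ dy: ∂f_2/∂x - ∂f_1/∂y = ∂(2*x^2 - y^2)/∂x - ∂(3*x - y^2)/∂y = 4*x + 2*y
Assembling: d(omega) = (4*x + 2*y) dx ∧ dy.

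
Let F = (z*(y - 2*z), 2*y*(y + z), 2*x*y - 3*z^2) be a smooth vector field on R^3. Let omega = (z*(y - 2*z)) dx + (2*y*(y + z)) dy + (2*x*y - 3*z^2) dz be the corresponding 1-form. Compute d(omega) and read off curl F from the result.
d(omega) = (2*x - 2*y) dy ∧ dz + (-y - 4*z) dz ∧ dx + (-z) dx ∧ dy; curl F = (2*x - 2*y, -y - 4*z, -z)

d omega = sum_{i<j} (∂f_j/∂x_i - ∂f_i/∂x_j) dx_i ∧ dx_j. Under the identification (dy ∧ dz, dz ∧ dx, dx ∧ dy) ↔ (e_x, e_y, e_z), the coefficients are exactly the components of curl F. Compute:
  ∂R/∂y - ∂Q/∂z = (2*x) - (2*y) = 2*x - 2*y
  ∂P/∂z - ∂R/∂x = (y - 4*z) - (2*y) = -y - 4*z
  ∂Q/∂x - ∂P/∂y = (0) - (z) = -z.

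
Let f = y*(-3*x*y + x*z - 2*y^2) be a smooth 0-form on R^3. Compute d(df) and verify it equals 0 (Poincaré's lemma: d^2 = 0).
d(df) = 0

Step 1: df = sum_i (∂f/∂x_i) dx_i = (y*(-3*y + z)) dx + (-6*x*y + x*z - 6*y^2) dy + (x*y) dz.
Step 2: Apply d again. Using the 1-form formula, the coefficient of dx ∧ dy in d(df) is ∂^2 f/∂x ∂y - ∂^2 f/∂y ∂x = (-6*y + z) - (-6*y + z) = 0 (equality of mixed partials for smooth f).
Similarly for dx ∧ dz and dy ∧ dz — all coefficients vanish. So d(df) = 0.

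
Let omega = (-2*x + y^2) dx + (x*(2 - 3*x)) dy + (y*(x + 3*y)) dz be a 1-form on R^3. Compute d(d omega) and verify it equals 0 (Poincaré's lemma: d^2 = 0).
d(d omega) = 0

Step 1: d omega = sum_{i<j} (∂f_j/∂x_i - ∂f_i/∂x_j) dx_i ∧ dx_j:
  coeff of dx ∧ dy: -6*x - 2*y + 2
  coeff of dx ∧ dz: y
  coeff of dy ∧ dz: x + 6*y
Step 2: Apply d again to each 2-form coefficient. The only possible 3-form in R^3 is dx ∧ dy ∧ dz, with coefficient
  ∂(coeff of dy∧dz)/∂x - ∂(coeff of dx∧dz)/∂y + ∂(coeff of dx∧dy)/∂z
  = ∂/∂x (x + 6*y) - ∂/∂y (y) + ∂/∂z (-6*x - 2*y + 2).
Each of these terms simplifies to sums of mixed partials that cancel in pairs. The result is 0 (by equality of mixed partials for smooth functions — Schwarz / Clairaut).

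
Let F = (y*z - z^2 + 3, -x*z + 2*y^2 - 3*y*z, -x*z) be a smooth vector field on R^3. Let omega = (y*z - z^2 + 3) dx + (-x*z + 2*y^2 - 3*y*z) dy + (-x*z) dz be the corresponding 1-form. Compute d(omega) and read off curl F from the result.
d(omega) = (x + 3*y) dy ∧ dz + (y - z) dz ∧ dx + (-2*z) dx ∧ dy; curl F = (x + 3*y, y - z, -2*z)

d omega = sum_{i<j} (∂f_j/∂x_i - ∂f_i/∂x_j) dx_i ∧ dx_j. Under the identification (dy ∧ dz, dz ∧ dx, dx ∧ dy) ↔ (e_x, e_y, e_z), the coefficients are exactly the components of curl F. Compute:
  ∂R/∂y - ∂Q/∂z = (0) - (-x - 3*y) = x + 3*y
  ∂P/∂z - ∂R/∂x = (y - 2*z) - (-z) = y - z
  ∂Q/∂x - ∂P/∂y = (-z) - (z) = -2*z.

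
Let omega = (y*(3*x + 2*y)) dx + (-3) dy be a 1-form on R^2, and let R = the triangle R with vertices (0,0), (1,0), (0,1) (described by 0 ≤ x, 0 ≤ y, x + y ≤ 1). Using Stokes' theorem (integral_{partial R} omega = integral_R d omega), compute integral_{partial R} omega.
integral_(partial R) omega = -7/6

Stokes: integral_partial_R omega = integral_R d omega with d omega = (∂Q/∂x - ∂P/∂y) dx ∧ dy.
  ∂Q/∂x = 0
  ∂P/∂y = 3*x + 4*y
  integrand = ∂Q/∂x - ∂P/∂y = -3*x - 4*y.
Integrating over R: integral_0^1 integral_0^{1-x} (-3*x - 4*y) dy dx = -7/6.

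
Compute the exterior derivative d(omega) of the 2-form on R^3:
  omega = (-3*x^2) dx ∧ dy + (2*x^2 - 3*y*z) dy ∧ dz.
d(omega) = (4*x) dx ∧ dy ∧ dz

For a 2-form omega = sum_{i<j} g_{ij} dx_i ∧ dx_j, the exterior derivative is
  d(omega) = sum_{i<j} d(g_{ij}) ∧ dx_i ∧ dx_j = sum_{i<j, k} (∂g_{ij}/∂x_k) dx_k ∧ dx_i ∧ dx_j.
Expand each term, using dx_k ∧ dx_i ∧ dx_j = sgn(permutation) dx_{(a)} ∧ dx_{(b)} ∧ dx_{(c)} with (a < b < c) sorted:
  d(2*x^2 - 3*y*z) includes (∂/∂x)(2*x^2 - 3*y*z) dx = (4*x) dx, which multiplied by dy ∧ dz gives (4*x) dx ∧ dy ∧ dz
Collecting like 3-forms: d(omega) = (4*x) dx ∧ dy ∧ dz.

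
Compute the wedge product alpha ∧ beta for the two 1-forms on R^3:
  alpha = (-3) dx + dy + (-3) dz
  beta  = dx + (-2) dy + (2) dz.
alpha ∧ beta = (5) dx ∧ dy + (-3) dx ∧ dz + (-4) dy ∧ dz

Distribute the wedge, using dx_i ∧ dx_j = -dx_j ∧ dx_i and dx_i ∧ dx_i = 0. For each pair (i, j) with i < j, the coefficient of dx_i ∧ dx_j in alpha ∧ beta is (alpha_i * beta_j - alpha_j * beta_i). Collecting: alpha ∧ beta = (5) dx ∧ dy + (-3) dx ∧ dz + (-4) dy ∧ dz.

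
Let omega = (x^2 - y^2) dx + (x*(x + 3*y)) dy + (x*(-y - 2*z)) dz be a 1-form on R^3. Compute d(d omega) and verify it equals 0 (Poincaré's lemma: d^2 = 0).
d(d omega) = 0

Step 1: d omega = sum_{i<j} (∂f_j/∂x_i - ∂f_i/∂x_j) dx_i ∧ dx_j:
  coeff of dx ∧ dy: 2*x + 5*y
  coeff of dx ∧ dz: -y - 2*z
  coeff of dy ∧ dz: -x
Step 2: Apply d again to each 2-form coefficient. The only possible 3-form in R^3 is dx ∧ dy ∧ dz, with coefficient
  ∂(coeff of dy∧dz)/∂x - ∂(coeff of dx∧dz)/∂y + ∂(coeff of dx∧dy)/∂z
  = ∂/∂x (-x) - ∂/∂y (-y - 2*z) + ∂/∂z (2*x + 5*y).
Each of these terms simplifies to sums of mixed partials that cancel in pairs. The result is 0 (by equality of mixed partials for smooth functions — Schwarz / Clairaut).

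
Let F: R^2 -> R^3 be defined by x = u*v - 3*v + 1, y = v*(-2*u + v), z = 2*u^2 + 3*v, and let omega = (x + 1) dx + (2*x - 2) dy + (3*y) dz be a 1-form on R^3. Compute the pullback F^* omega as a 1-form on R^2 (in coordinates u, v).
F^* omega = (v*(-24*u^2 + 9*u*v + 9*v + 2)) du + (-3*u^2*v + 4*u*v^2 - 12*u*v + 2*u - 3*v^2 + 9*v - 6) dv

Using F^*(f dg) = (f ∘ F) d(g ∘ F), substitute each coordinate x_i by F_i(u, v) in f_i, and replace dx_i by d F_i = (∂F_i/∂u) du + (∂F_i/∂v) dv.
  For the x component: f_1(F) = u*v - 3*v + 2; d F_1 = (v) du + (u - 3) dv
  For the y component: f_2(F) = 2*v*(u - 3); d F_2 = (-2*v) du + (-2*u + 2*v) dv
  For the z component: f_3(F) = 3*v*(-2*u + v); d F_3 = (4*u) du + (3) dv
Combining and collecting du, dv coefficients:
  coeff of du: v*(-24*u^2 + 9*u*v + 9*v + 2)
  coeff of dv: -3*u^2*v + 4*u*v^2 - 12*u*v + 2*u - 3*v^2 + 9*v - 6
F^* omega = (v*(-24*u^2 + 9*u*v + 9*v + 2)) du + (-3*u^2*v + 4*u*v^2 - 12*u*v + 2*u - 3*v^2 + 9*v - 6) dv.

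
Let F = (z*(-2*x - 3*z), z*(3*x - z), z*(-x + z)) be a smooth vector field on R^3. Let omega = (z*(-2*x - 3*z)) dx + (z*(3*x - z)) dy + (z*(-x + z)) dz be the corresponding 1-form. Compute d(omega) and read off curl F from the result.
d(omega) = (-3*x + 2*z) dy ∧ dz + (-2*x - 5*z) dz ∧ dx + (3*z) dx ∧ dy; curl F = (-3*x + 2*z, -2*x - 5*z, 3*z)

d omega = sum_{i<j} (∂f_j/∂x_i - ∂f_i/∂x_j) dx_i ∧ dx_j. Under the identification (dy ∧ dz, dz ∧ dx, dx ∧ dy) ↔ (e_x, e_y, e_z), the coefficients are exactly the components of curl F. Compute:
  ∂R/∂y - ∂Q/∂z = (0) - (3*x - 2*z) = -3*x + 2*z
  ∂P/∂z - ∂R/∂x = (-2*x - 6*z) - (-z) = -2*x - 5*z
  ∂Q/∂x - ∂P/∂y = (3*z) - (0) = 3*z.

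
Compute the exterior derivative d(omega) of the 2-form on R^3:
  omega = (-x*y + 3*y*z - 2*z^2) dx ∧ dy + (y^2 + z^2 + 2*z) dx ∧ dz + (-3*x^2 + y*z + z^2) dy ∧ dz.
d(omega) = (-6*x + y - 4*z) dx ∧ dy ∧ dz

For a 2-form omega = sum_{i<j} g_{ij} dx_i ∧ dx_j, the exterior derivative is
  d(omega) = sum_{i<j} d(g_{ij}) ∧ dx_i ∧ dx_j = sum_{i<j, k} (∂g_{ij}/∂x_k) dx_k ∧ dx_i ∧ dx_j.
Expand each term, using dx_k ∧ dx_i ∧ dx_j = sgn(permutation) dx_{(a)} ∧ dx_{(b)} ∧ dx_{(c)} with (a < b < c) sorted:
  d(-x*y + 3*y*z - 2*z^2) includes (∂/∂z)(-x*y + 3*y*z - 2*z^2) dz = (3*y - 4*z) dz, which multiplied by dx ∧ dy gives (3*y - 4*z) dx ∧ dy ∧ dz
  d(y^2 + z^2 + 2*z) includes (∂/∂y)(y^2 + z^2 + 2*z) dy = (2*y) dy, which multiplied by dx ∧ dz gives (-2*y) dx ∧ dy ∧ dz
  d(-3*x^2 + y*z + z^2) includes (∂/∂x)(-3*x^2 + y*z + z^2) dx = (-6*x) dx, which multiplied by dy ∧ dz gives (-6*x) dx ∧ dy ∧ dz
Collecting like 3-forms: d(omega) = (-6*x + y - 4*z) dx ∧ dy ∧ dz.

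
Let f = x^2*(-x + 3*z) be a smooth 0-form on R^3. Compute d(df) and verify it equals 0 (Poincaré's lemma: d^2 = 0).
d(df) = 0

Step 1: df = sum_i (∂f/∂x_i) dx_i = (3*x*(-x + 2*z)) dx + (0) dy + (3*x^2) dz.
Step 2: Apply d again. Using the 1-form formula, the coefficient of dx ∧ dy in d(df) is ∂^2 f/∂x ∂y - ∂^2 f/∂y ∂x = (0) - (0) = 0 (equality of mixed partials for smooth f).
Similarly for dx ∧ dz and dy ∧ dz — all coefficients vanish. So d(df) = 0.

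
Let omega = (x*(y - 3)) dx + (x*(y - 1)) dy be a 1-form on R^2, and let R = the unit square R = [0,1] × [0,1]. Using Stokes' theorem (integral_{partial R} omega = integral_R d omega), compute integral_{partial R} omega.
integral_(partial R) omega = -1

Stokes: integral_partial_R omega = integral_R d omega with d omega = (∂Q/∂x - ∂P/∂y) dx ∧ dy.
  ∂Q/∂x = y - 1
  ∂P/∂y = x
  integrand = ∂Q/∂x - ∂P/∂y = -x + y - 1.
Integrating over R: integral_0^1 integral_0^1 (-x + y - 1) dx dy = -1.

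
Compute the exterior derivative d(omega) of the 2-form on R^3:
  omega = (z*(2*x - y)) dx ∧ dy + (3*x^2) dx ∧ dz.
d(omega) = (2*x - y) dx ∧ dy ∧ dz

For a 2-form omega = sum_{i<j} g_{ij} dx_i ∧ dx_j, the exterior derivative is
  d(omega) = sum_{i<j} d(g_{ij}) ∧ dx_i ∧ dx_j = sum_{i<j, k} (∂g_{ij}/∂x_k) dx_k ∧ dx_i ∧ dx_j.
Expand each term, using dx_k ∧ dx_i ∧ dx_j = sgn(permutation) dx_{(a)} ∧ dx_{(b)} ∧ dx_{(c)} with (a < b < c) sorted:
  d(z*(2*x - y)) includes (∂/∂z)(z*(2*x - y)) dz = (2*x - y) dz, which multiplied by dx ∧ dy gives (2*x - y) dx ∧ dy ∧ dz
Collecting like 3-forms: d(omega) = (2*x - y) dx ∧ dy ∧ dz.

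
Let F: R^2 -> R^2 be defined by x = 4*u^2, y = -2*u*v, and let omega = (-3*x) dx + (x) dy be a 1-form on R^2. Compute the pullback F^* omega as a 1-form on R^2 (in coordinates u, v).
F^* omega = (8*u^2*(-12*u - v)) du + (-8*u^3) dv

Using F^*(f dg) = (f ∘ F) d(g ∘ F), substitute each coordinate x_i by F_i(u, v) in f_i, and replace dx_i by d F_i = (∂F_i/∂u) du + (∂F_i/∂v) dv.
  For the x component: f_1(F) = -12*u^2; d F_1 = (8*u) du + (0) dv
  For the y component: f_2(F) = 4*u^2; d F_2 = (-2*v) du + (-2*u) dv
Combining and collecting du, dv coefficients:
  coeff of du: 8*u^2*(-12*u - v)
  coeff of dv: -8*u^3
F^* omega = (8*u^2*(-12*u - v)) du + (-8*u^3) dv.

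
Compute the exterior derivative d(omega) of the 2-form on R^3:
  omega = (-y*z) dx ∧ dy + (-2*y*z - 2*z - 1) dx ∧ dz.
d(omega) = (-y + 2*z) dx ∧ dy ∧ dz

For a 2-form omega = sum_{i<j} g_{ij} dx_i ∧ dx_j, the exterior derivative is
  d(omega) = sum_{i<j} d(g_{ij}) ∧ dx_i ∧ dx_j = sum_{i<j, k} (∂g_{ij}/∂x_k) dx_k ∧ dx_i ∧ dx_j.
Expand each term, using dx_k ∧ dx_i ∧ dx_j = sgn(permutation) dx_{(a)} ∧ dx_{(b)} ∧ dx_{(c)} with (a < b < c) sorted:
  d(-y*z) includes (∂/∂z)(-y*z) dz = (-y) dz, which multiplied by dx ∧ dy gives (-y) dx ∧ dy ∧ dz
  d(-2*y*z - 2*z - 1) includes (∂/∂y)(-2*y*z - 2*z - 1) dy = (-2*z) dy, which multiplied by dx ∧ dz gives (2*z) dx ∧ dy ∧ dz
Collecting like 3-forms: d(omega) = (-y + 2*z) dx ∧ dy ∧ dz.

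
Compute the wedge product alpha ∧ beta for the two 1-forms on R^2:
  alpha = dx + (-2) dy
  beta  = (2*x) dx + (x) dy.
alpha ∧ beta = (5*x) dx ∧ dy

Distribute the wedge, using dx_i ∧ dx_j = -dx_j ∧ dx_i and dx_i ∧ dx_i = 0. For each pair (i, j) with i < j, the coefficient of dx_i ∧ dx_j in alpha ∧ beta is (alpha_i * beta_j - alpha_j * beta_i). Collecting: alpha ∧ beta = (5*x) dx ∧ dy.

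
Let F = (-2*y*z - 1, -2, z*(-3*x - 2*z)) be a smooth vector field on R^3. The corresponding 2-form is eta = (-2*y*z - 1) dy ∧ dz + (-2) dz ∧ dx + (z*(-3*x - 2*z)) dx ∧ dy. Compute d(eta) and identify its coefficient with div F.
d(eta) = (-3*x - 4*z) dx ∧ dy ∧ dz; div F = -3*x - 4*z

For a 2-form in R^3 of the form above, applying d gives a 3-form with coefficient ∂P/∂x + ∂Q/∂y + ∂R/∂z:
  ∂P/∂x = 0
  ∂Q/∂y = 0
  ∂R/∂z = -3*x - 4*z
Sum = -3*x - 4*z, which is exactly div F.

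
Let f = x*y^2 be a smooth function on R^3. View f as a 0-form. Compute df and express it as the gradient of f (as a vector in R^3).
df = (y^2) dx + (2*x*y) dy + (0) dz; grad f = (y^2, 2*x*y, 0)

For a 0-form f, d f = (∂f/∂x) dx + (∂f/∂y) dy + (∂f/∂z) dz. The components of the vector representation are exactly the entries of grad f in Cartesian coordinates:
  ∂f/∂x = y^2
  ∂f/∂y = 2*x*y
  ∂f/∂z = 0.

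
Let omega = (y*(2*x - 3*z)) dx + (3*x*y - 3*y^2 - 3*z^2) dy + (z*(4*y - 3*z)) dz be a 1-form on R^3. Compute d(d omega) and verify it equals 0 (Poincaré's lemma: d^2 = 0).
d(d omega) = 0

Step 1: d omega = sum_{i<j} (∂f_j/∂x_i - ∂f_i/∂x_j) dx_i ∧ dx_j:
  coeff of dx ∧ dy: -2*x + 3*y + 3*z
  coeff of dx ∧ dz: 3*y
  coeff of dy ∧ dz: 10*z
Step 2: Apply d again to each 2-form coefficient. The only possible 3-form in R^3 is dx ∧ dy ∧ dz, with coefficient
  ∂(coeff of dy∧dz)/∂x - ∂(coeff of dx∧dz)/∂y + ∂(coeff of dx∧dy)/∂z
  = ∂/∂x (10*z) - ∂/∂y (3*y) + ∂/∂z (-2*x + 3*y + 3*z).
Each of these terms simplifies to sums of mixed partials that cancel in pairs. The result is 0 (by equality of mixed partials for smooth functions — Schwarz / Clairaut).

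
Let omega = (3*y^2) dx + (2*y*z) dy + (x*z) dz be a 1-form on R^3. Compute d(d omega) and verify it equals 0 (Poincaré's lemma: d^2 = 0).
d(d omega) = 0

Step 1: d omega = sum_{i<j} (∂f_j/∂x_i - ∂f_i/∂x_j) dx_i ∧ dx_j:
  coeff of dx ∧ dy: -6*y
  coeff of dx ∧ dz: z
  coeff of dy ∧ dz: -2*y
Step 2: Apply d again to each 2-form coefficient. The only possible 3-form in R^3 is dx ∧ dy ∧ dz, with coefficient
  ∂(coeff of dy∧dz)/∂x - ∂(coeff of dx∧dz)/∂y + ∂(coeff of dx∧dy)/∂z
  = ∂/∂x (-2*y) - ∂/∂y (z) + ∂/∂z (-6*y).
Each of these terms simplifies to sums of mixed partials that cancel in pairs. The result is 0 (by equality of mixed partials for smooth functions — Schwarz / Clairaut).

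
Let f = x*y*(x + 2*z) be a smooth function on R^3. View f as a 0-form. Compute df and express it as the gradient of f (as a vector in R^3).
df = (2*y*(x + z)) dx + (x*(x + 2*z)) dy + (2*x*y) dz; grad f = (2*y*(x + z), x*(x + 2*z), 2*x*y)

For a 0-form f, d f = (∂f/∂x) dx + (∂f/∂y) dy + (∂f/∂z) dz. The components of the vector representation are exactly the entries of grad f in Cartesian coordinates:
  ∂f/∂x = 2*y*(x + z)
  ∂f/∂y = x*(x + 2*z)
  ∂f/∂z = 2*x*y.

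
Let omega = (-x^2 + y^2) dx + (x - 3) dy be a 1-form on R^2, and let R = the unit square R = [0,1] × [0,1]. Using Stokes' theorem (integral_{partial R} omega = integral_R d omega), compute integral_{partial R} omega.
integral_(partial R) omega = 0

Stokes: integral_partial_R omega = integral_R d omega with d omega = (∂Q/∂x - ∂P/∂y) dx ∧ dy.
  ∂Q/∂x = 1
  ∂P/∂y = 2*y
  integrand = ∂Q/∂x - ∂P/∂y = 1 - 2*y.
Integrating over R: integral_0^1 integral_0^1 (1 - 2*y) dx dy = 0.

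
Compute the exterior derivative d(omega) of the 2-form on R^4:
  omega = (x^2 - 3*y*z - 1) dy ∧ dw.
d(omega) = (2*x) dx ∧ dy ∧ dw + (3*y) dy ∧ dz ∧ dw

For a 2-form omega = sum_{i<j} g_{ij} dx_i ∧ dx_j, the exterior derivative is
  d(omega) = sum_{i<j} d(g_{ij}) ∧ dx_i ∧ dx_j = sum_{i<j, k} (∂g_{ij}/∂x_k) dx_k ∧ dx_i ∧ dx_j.
Expand each term, using dx_k ∧ dx_i ∧ dx_j = sgn(permutation) dx_{(a)} ∧ dx_{(b)} ∧ dx_{(c)} with (a < b < c) sorted:
  d(x^2 - 3*y*z - 1) includes (∂/∂x)(x^2 - 3*y*z - 1) dx = (2*x) dx, which multiplied by dy ∧ dw gives (2*x) dx ∧ dy ∧ dw
  d(x^2 - 3*y*z - 1) includes (∂/∂z)(x^2 - 3*y*z - 1) dz = (-3*y) dz, which multiplied by dy ∧ dw gives (3*y) dy ∧ dz ∧ dw
Collecting like 3-forms: d(omega) = (2*x) dx ∧ dy ∧ dw + (3*y) dy ∧ dz ∧ dw.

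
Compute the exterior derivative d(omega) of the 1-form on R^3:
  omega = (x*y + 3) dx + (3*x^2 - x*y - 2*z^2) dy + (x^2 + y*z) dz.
d(omega) = (5*x - y) dx ∧ dy + (2*x) dx ∧ dz + (5*z) dy ∧ dz

For a 1-form omega = sum_i f_i dx_i, the exterior derivative is
  d(omega) = sum_{i < j} (∂f_j/∂x_i - ∂f_i/∂x_j) dx_i ∧ dx_j.
  coefficient of dx ∧ dy: ∂f_2/∂x - ∂f_1/∂y = ∂(3*x^2 - x*y - 2*z^2)/∂x - ∂(x*y + 3)/∂y = 5*x - y
  coefficient of dx ∧ dz: ∂f_3/∂x - ∂f_1/∂z = ∂(x^2 + y*z)/∂x - ∂(x*y + 3)/∂z = 2*x
  coefficient of dy ∧ dz: ∂f_3/∂y - ∂f_2/∂z = ∂(x^2 + y*z)/∂y - ∂(3*x^2 - x*y - 2*z^2)/∂z = 5*z
Assembling: d(omega) = (5*x - y) dx ∧ dy + (2*x) dx ∧ dz + (5*z) dy ∧ dz.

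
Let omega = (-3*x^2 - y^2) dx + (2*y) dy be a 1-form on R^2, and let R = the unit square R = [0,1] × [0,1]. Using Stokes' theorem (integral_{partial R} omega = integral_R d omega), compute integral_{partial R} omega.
integral_(partial R) omega = 1

Stokes: integral_partial_R omega = integral_R d omega with d omega = (∂Q/∂x - ∂P/∂y) dx ∧ dy.
  ∂Q/∂x = 0
  ∂P/∂y = -2*y
  integrand = ∂Q/∂x - ∂P/∂y = 2*y.
Integrating over R: integral_0^1 integral_0^1 (2*y) dx dy = 1.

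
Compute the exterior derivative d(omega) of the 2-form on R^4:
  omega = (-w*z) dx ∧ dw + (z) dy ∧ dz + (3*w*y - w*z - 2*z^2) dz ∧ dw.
d(omega) = (w) dx ∧ dz ∧ dw + (3*w) dy ∧ dz ∧ dw

For a 2-form omega = sum_{i<j} g_{ij} dx_i ∧ dx_j, the exterior derivative is
  d(omega) = sum_{i<j} d(g_{ij}) ∧ dx_i ∧ dx_j = sum_{i<j, k} (∂g_{ij}/∂x_k) dx_k ∧ dx_i ∧ dx_j.
Expand each term, using dx_k ∧ dx_i ∧ dx_j = sgn(permutation) dx_{(a)} ∧ dx_{(b)} ∧ dx_{(c)} with (a < b < c) sorted:
  d(-w*z) includes (∂/∂z)(-w*z) dz = (-w) dz, which multiplied by dx ∧ dw gives (w) dx ∧ dz ∧ dw
  d(3*w*y - w*z - 2*z^2) includes (∂/∂y)(3*w*y - w*z - 2*z^2) dy = (3*w) dy, which multiplied by dz ∧ dw gives (3*w) dy ∧ dz ∧ dw
Collecting like 3-forms: d(omega) = (w) dx ∧ dz ∧ dw + (3*w) dy ∧ dz ∧ dw.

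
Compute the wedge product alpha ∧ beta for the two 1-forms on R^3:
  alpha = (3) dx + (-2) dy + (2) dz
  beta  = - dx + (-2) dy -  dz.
alpha ∧ beta = (-8) dx ∧ dy + (-1) dx ∧ dz + (6) dy ∧ dz

Distribute the wedge, using dx_i ∧ dx_j = -dx_j ∧ dx_i and dx_i ∧ dx_i = 0. For each pair (i, j) with i < j, the coefficient of dx_i ∧ dx_j in alpha ∧ beta is (alpha_i * beta_j - alpha_j * beta_i). Collecting: alpha ∧ beta = (-8) dx ∧ dy + (-1) dx ∧ dz + (6) dy ∧ dz.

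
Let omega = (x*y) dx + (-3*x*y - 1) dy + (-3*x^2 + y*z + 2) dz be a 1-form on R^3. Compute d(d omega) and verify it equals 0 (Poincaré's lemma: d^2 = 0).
d(d omega) = 0

Step 1: d omega = sum_{i<j} (∂f_j/∂x_i - ∂f_i/∂x_j) dx_i ∧ dx_j:
  coeff of dx ∧ dy: -x - 3*y
  coeff of dx ∧ dz: -6*x
  coeff of dy ∧ dz: z
Step 2: Apply d again to each 2-form coefficient. The only possible 3-form in R^3 is dx ∧ dy ∧ dz, with coefficient
  ∂(coeff of dy∧dz)/∂x - ∂(coeff of dx∧dz)/∂y + ∂(coeff of dx∧dy)/∂z
  = ∂/∂x (z) - ∂/∂y (-6*x) + ∂/∂z (-x - 3*y).
Each of these terms simplifies to sums of mixed partials that cancel in pairs. The result is 0 (by equality of mixed partials for smooth functions — Schwarz / Clairaut).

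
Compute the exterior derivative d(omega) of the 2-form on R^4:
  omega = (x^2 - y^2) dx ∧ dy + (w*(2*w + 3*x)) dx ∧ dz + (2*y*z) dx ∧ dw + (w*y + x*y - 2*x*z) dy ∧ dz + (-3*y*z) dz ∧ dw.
d(omega) = (4*w + 3*x - 2*y) dx ∧ dz ∧ dw + (-2*z) dx ∧ dy ∧ dw + (y - 2*z) dx ∧ dy ∧ dz + (y - 3*z) dy ∧ dz ∧ dw

For a 2-form omega = sum_{i<j} g_{ij} dx_i ∧ dx_j, the exterior derivative is
  d(omega) = sum_{i<j} d(g_{ij}) ∧ dx_i ∧ dx_j = sum_{i<j, k} (∂g_{ij}/∂x_k) dx_k ∧ dx_i ∧ dx_j.
Expand each term, using dx_k ∧ dx_i ∧ dx_j = sgn(permutation) dx_{(a)} ∧ dx_{(b)} ∧ dx_{(c)} with (a < b < c) sorted:
  d(w*(2*w + 3*x)) includes (∂/∂w)(w*(2*w + 3*x)) dw = (4*w + 3*x) dw, which multiplied by dx ∧ dz gives (4*w + 3*x) dx ∧ dz ∧ dw
  d(2*y*z) includes (∂/∂y)(2*y*z) dy = (2*z) dy, which multiplied by dx ∧ dw gives (-2*z) dx ∧ dy ∧ dw
  d(2*y*z) includes (∂/∂z)(2*y*z) dz = (2*y) dz, which multiplied by dx ∧ dw gives (-2*y) dx ∧ dz ∧ dw
  d(w*y + x*y - 2*x*z) includes (∂/∂x)(w*y + x*y - 2*x*z) dx = (y - 2*z) dx, which multiplied by dy ∧ dz gives (y - 2*z) dx ∧ dy ∧ dz
  d(w*y + x*y - 2*x*z) includes (∂/∂w)(w*y + x*y - 2*x*z) dw = (y) dw, which multiplied by dy ∧ dz gives (y) dy ∧ dz ∧ dw
  d(-3*y*z) includes (∂/∂y)(-3*y*z) dy = (-3*z) dy, which multiplied by dz ∧ dw gives (-3*z) dy ∧ dz ∧ dw
Collecting like 3-forms: d(omega) = (4*w + 3*x - 2*y) dx ∧ dz ∧ dw + (-2*z) dx ∧ dy ∧ dw + (y - 2*z) dx ∧ dy ∧ dz + (y - 3*z) dy ∧ dz ∧ dw.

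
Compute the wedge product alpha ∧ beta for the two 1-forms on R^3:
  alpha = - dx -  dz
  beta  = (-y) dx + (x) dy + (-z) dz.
alpha ∧ beta = (-x) dx ∧ dy + (-y + z) dx ∧ dz + (x) dy ∧ dz

Distribute the wedge, using dx_i ∧ dx_j = -dx_j ∧ dx_i and dx_i ∧ dx_i = 0. For each pair (i, j) with i < j, the coefficient of dx_i ∧ dx_j in alpha ∧ beta is (alpha_i * beta_j - alpha_j * beta_i). Collecting: alpha ∧ beta = (-x) dx ∧ dy + (-y + z) dx ∧ dz + (x) dy ∧ dz.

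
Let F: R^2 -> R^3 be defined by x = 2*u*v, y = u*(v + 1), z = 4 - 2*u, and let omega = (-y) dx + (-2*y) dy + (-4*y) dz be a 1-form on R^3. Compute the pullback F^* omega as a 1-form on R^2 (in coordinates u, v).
F^* omega = (2*u*(-2*v^2 + v + 3)) du + (4*u^2*(-v - 1)) dv

Using F^*(f dg) = (f ∘ F) d(g ∘ F), substitute each coordinate x_i by F_i(u, v) in f_i, and replace dx_i by d F_i = (∂F_i/∂u) du + (∂F_i/∂v) dv.
  For the x component: f_1(F) = u*(-v - 1); d F_1 = (2*v) du + (2*u) dv
  For the y component: f_2(F) = 2*u*(-v - 1); d F_2 = (v + 1) du + (u) dv
  For the z component: f_3(F) = 4*u*(-v - 1); d F_3 = (-2) du + (0) dv
Combining and collecting du, dv coefficients:
  coeff of du: 2*u*(-2*v^2 + v + 3)
  coeff of dv: 4*u^2*(-v - 1)
F^* omega = (2*u*(-2*v^2 + v + 3)) du + (4*u^2*(-v - 1)) dv.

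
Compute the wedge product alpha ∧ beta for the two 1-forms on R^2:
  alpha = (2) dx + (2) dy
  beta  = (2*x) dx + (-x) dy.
alpha ∧ beta = (-6*x) dx ∧ dy

Distribute the wedge, using dx_i ∧ dx_j = -dx_j ∧ dx_i and dx_i ∧ dx_i = 0. For each pair (i, j) with i < j, the coefficient of dx_i ∧ dx_j in alpha ∧ beta is (alpha_i * beta_j - alpha_j * beta_i). Collecting: alpha ∧ beta = (-6*x) dx ∧ dy.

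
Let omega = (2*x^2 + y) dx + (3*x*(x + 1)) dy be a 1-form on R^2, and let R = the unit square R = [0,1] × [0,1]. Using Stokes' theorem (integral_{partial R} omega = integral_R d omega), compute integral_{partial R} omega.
integral_(partial R) omega = 5

Stokes: integral_partial_R omega = integral_R d omega with d omega = (∂Q/∂x - ∂P/∂y) dx ∧ dy.
  ∂Q/∂x = 6*x + 3
  ∂P/∂y = 1
  integrand = ∂Q/∂x - ∂P/∂y = 6*x + 2.
Integrating over R: integral_0^1 integral_0^1 (6*x + 2) dx dy = 5.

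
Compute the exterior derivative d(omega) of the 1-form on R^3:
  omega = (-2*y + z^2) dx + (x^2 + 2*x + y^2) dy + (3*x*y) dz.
d(omega) = (2*x + 4) dx ∧ dy + (3*y - 2*z) dx ∧ dz + (3*x) dy ∧ dz

For a 1-form omega = sum_i f_i dx_i, the exterior derivative is
  d(omega) = sum_{i < j} (∂f_j/∂x_i - ∂f_i/∂x_j) dx_i ∧ dx_j.
  coefficient of dx ∧ dy: ∂f_2/∂x - ∂f_1/∂y = ∂(x^2 + 2*x + y^2)/∂x - ∂(-2*y + z^2)/∂y = 2*x + 4
  coefficient of dx ∧ dz: ∂f_3/∂x - ∂f_1/∂z = ∂(3*x*y)/∂x - ∂(-2*y + z^2)/∂z = 3*y - 2*z
  coefficient of dy ∧ dz: ∂f_3/∂y - ∂f_2/∂z = ∂(3*x*y)/∂y - ∂(x^2 + 2*x + y^2)/∂z = 3*x
Assembling: d(omega) = (2*x + 4) dx ∧ dy + (3*y - 2*z) dx ∧ dz + (3*x) dy ∧ dz.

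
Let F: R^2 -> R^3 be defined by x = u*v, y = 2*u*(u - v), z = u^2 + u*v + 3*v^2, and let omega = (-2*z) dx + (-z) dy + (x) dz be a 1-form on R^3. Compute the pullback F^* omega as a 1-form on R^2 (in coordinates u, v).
F^* omega = (u*(-4*u^2 - 2*u*v - 11*v^2)) du + (u*v*(u + 6*v)) dv

Using F^*(f dg) = (f ∘ F) d(g ∘ F), substitute each coordinate x_i by F_i(u, v) in f_i, and replace dx_i by d F_i = (∂F_i/∂u) du + (∂F_i/∂v) dv.
  For the x component: f_1(F) = -2*u^2 - 2*u*v - 6*v^2; d F_1 = (v) du + (u) dv
  For the y component: f_2(F) = -u^2 - u*v - 3*v^2; d F_2 = (4*u - 2*v) du + (-2*u) dv
  For the z component: f_3(F) = u*v; d F_3 = (2*u + v) du + (u + 6*v) dv
Combining and collecting du, dv coefficients:
  coeff of du: u*(-4*u^2 - 2*u*v - 11*v^2)
  coeff of dv: u*v*(u + 6*v)
F^* omega = (u*(-4*u^2 - 2*u*v - 11*v^2)) du + (u*v*(u + 6*v)) dv.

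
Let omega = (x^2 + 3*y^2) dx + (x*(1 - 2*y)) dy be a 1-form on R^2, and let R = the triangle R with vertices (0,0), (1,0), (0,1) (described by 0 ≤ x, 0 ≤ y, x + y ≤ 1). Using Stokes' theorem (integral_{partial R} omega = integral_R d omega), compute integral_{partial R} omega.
integral_(partial R) omega = -5/6

Stokes: integral_partial_R omega = integral_R d omega with d omega = (∂Q/∂x - ∂P/∂y) dx ∧ dy.
  ∂Q/∂x = 1 - 2*y
  ∂P/∂y = 6*y
  integrand = ∂Q/∂x - ∂P/∂y = 1 - 8*y.
Integrating over R: integral_0^1 integral_0^{1-x} (1 - 8*y) dy dx = -5/6.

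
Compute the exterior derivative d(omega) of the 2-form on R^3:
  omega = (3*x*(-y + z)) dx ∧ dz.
d(omega) = (3*x) dx ∧ dy ∧ dz

For a 2-form omega = sum_{i<j} g_{ij} dx_i ∧ dx_j, the exterior derivative is
  d(omega) = sum_{i<j} d(g_{ij}) ∧ dx_i ∧ dx_j = sum_{i<j, k} (∂g_{ij}/∂x_k) dx_k ∧ dx_i ∧ dx_j.
Expand each term, using dx_k ∧ dx_i ∧ dx_j = sgn(permutation) dx_{(a)} ∧ dx_{(b)} ∧ dx_{(c)} with (a < b < c) sorted:
  d(3*x*(-y + z)) includes (∂/∂y)(3*x*(-y + z)) dy = (-3*x) dy, which multiplied by dx ∧ dz gives (3*x) dx ∧ dy ∧ dz
Collecting like 3-forms: d(omega) = (3*x) dx ∧ dy ∧ dz.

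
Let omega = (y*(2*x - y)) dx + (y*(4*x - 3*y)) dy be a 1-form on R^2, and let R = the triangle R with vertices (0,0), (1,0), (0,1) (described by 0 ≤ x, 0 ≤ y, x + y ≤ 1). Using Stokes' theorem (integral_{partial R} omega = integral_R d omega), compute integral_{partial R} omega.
integral_(partial R) omega = 2/3

Stokes: integral_partial_R omega = integral_R d omega with d omega = (∂Q/∂x - ∂P/∂y) dx ∧ dy.
  ∂Q/∂x = 4*y
  ∂P/∂y = 2*x - 2*y
  integrand = ∂Q/∂x - ∂P/∂y = -2*x + 6*y.
Integrating over R: integral_0^1 integral_0^{1-x} (-2*x + 6*y) dy dx = 2/3.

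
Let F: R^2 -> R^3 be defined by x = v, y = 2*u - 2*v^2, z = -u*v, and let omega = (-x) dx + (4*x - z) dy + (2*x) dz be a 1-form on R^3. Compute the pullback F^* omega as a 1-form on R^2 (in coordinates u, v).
F^* omega = (2*v*(u - v + 4)) du + (v*(-4*u*v - 2*u - 16*v - 1)) dv

Using F^*(f dg) = (f ∘ F) d(g ∘ F), substitute each coordinate x_i by F_i(u, v) in f_i, and replace dx_i by d F_i = (∂F_i/∂u) du + (∂F_i/∂v) dv.
  For the x component: f_1(F) = -v; d F_1 = (0) du + (1) dv
  For the y component: f_2(F) = v*(u + 4); d F_2 = (2) du + (-4*v) dv
  For the z component: f_3(F) = 2*v; d F_3 = (-v) du + (-u) dv
Combining and collecting du, dv coefficients:
  coeff of du: 2*v*(u - v + 4)
  coeff of dv: v*(-4*u*v - 2*u - 16*v - 1)
F^* omega = (2*v*(u - v + 4)) du + (v*(-4*u*v - 2*u - 16*v - 1)) dv.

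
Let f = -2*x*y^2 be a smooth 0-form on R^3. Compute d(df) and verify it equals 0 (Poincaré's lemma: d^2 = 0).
d(df) = 0

Step 1: df = sum_i (∂f/∂x_i) dx_i = (-2*y^2) dx + (-4*x*y) dy + (0) dz.
Step 2: Apply d again. Using the 1-form formula, the coefficient of dx ∧ dy in d(df) is ∂^2 f/∂x ∂y - ∂^2 f/∂y ∂x = (-4*y) - (-4*y) = 0 (equality of mixed partials for smooth f).
Similarly for dx ∧ dz and dy ∧ dz — all coefficients vanish. So d(df) = 0.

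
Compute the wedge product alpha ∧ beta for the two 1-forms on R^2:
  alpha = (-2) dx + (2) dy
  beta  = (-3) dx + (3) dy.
alpha ∧ beta = 0

Distribute the wedge, using dx_i ∧ dx_j = -dx_j ∧ dx_i and dx_i ∧ dx_i = 0. For each pair (i, j) with i < j, the coefficient of dx_i ∧ dx_j in alpha ∧ beta is (alpha_i * beta_j - alpha_j * beta_i). Collecting: alpha ∧ beta = 0.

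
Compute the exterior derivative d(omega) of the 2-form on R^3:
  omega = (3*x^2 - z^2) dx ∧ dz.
d(omega) = 0

For a 2-form omega = sum_{i<j} g_{ij} dx_i ∧ dx_j, the exterior derivative is
  d(omega) = sum_{i<j} d(g_{ij}) ∧ dx_i ∧ dx_j = sum_{i<j, k} (∂g_{ij}/∂x_k) dx_k ∧ dx_i ∧ dx_j.
Expand each term, using dx_k ∧ dx_i ∧ dx_j = sgn(permutation) dx_{(a)} ∧ dx_{(b)} ∧ dx_{(c)} with (a < b < c) sorted:

Collecting like 3-forms: d(omega) = 0.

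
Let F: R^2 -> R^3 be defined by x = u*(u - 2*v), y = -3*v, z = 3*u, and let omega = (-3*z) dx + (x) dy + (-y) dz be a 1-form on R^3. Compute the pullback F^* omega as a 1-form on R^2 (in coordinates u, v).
F^* omega = (-18*u^2 + 18*u*v + 9*v) du + (3*u*(5*u + 2*v)) dv

Using F^*(f dg) = (f ∘ F) d(g ∘ F), substitute each coordinate x_i by F_i(u, v) in f_i, and replace dx_i by d F_i = (∂F_i/∂u) du + (∂F_i/∂v) dv.
  For the x component: f_1(F) = -9*u; d F_1 = (2*u - 2*v) du + (-2*u) dv
  For the y component: f_2(F) = u*(u - 2*v); d F_2 = (0) du + (-3) dv
  For the z component: f_3(F) = 3*v; d F_3 = (3) du + (0) dv
Combining and collecting du, dv coefficients:
  coeff of du: -18*u^2 + 18*u*v + 9*v
  coeff of dv: 3*u*(5*u + 2*v)
F^* omega = (-18*u^2 + 18*u*v + 9*v) du + (3*u*(5*u + 2*v)) dv.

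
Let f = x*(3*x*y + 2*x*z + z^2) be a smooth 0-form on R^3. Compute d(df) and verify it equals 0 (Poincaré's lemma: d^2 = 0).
d(df) = 0

Step 1: df = sum_i (∂f/∂x_i) dx_i = (6*x*y + 4*x*z + z^2) dx + (3*x^2) dy + (2*x*(x + z)) dz.
Step 2: Apply d again. Using the 1-form formula, the coefficient of dx ∧ dy in d(df) is ∂^2 f/∂x ∂y - ∂^2 f/∂y ∂x = (6*x) - (6*x) = 0 (equality of mixed partials for smooth f).
Similarly for dx ∧ dz and dy ∧ dz — all coefficients vanish. So d(df) = 0.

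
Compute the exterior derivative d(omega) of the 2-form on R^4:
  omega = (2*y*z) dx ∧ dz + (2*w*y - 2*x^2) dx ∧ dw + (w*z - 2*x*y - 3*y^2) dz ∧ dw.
d(omega) = (-2*z) dx ∧ dy ∧ dz + (-2*w) dx ∧ dy ∧ dw + (-2*y) dx ∧ dz ∧ dw + (-2*x - 6*y) dy ∧ dz ∧ dw

For a 2-form omega = sum_{i<j} g_{ij} dx_i ∧ dx_j, the exterior derivative is
  d(omega) = sum_{i<j} d(g_{ij}) ∧ dx_i ∧ dx_j = sum_{i<j, k} (∂g_{ij}/∂x_k) dx_k ∧ dx_i ∧ dx_j.
Expand each term, using dx_k ∧ dx_i ∧ dx_j = sgn(permutation) dx_{(a)} ∧ dx_{(b)} ∧ dx_{(c)} with (a < b < c) sorted:
  d(2*y*z) includes (∂/∂y)(2*y*z) dy = (2*z) dy, which multiplied by dx ∧ dz gives (-2*z) dx ∧ dy ∧ dz
  d(2*w*y - 2*x^2) includes (∂/∂y)(2*w*y - 2*x^2) dy = (2*w) dy, which multiplied by dx ∧ dw gives (-2*w) dx ∧ dy ∧ dw
  d(w*z - 2*x*y - 3*y^2) includes (∂/∂x)(w*z - 2*x*y - 3*y^2) dx = (-2*y) dx, which multiplied by dz ∧ dw gives (-2*y) dx ∧ dz ∧ dw
  d(w*z - 2*x*y - 3*y^2) includes (∂/∂y)(w*z - 2*x*y - 3*y^2) dy = (-2*x - 6*y) dy, which multiplied by dz ∧ dw gives (-2*x - 6*y) dy ∧ dz ∧ dw
Collecting like 3-forms: d(omega) = (-2*z) dx ∧ dy ∧ dz + (-2*w) dx ∧ dy ∧ dw + (-2*y) dx ∧ dz ∧ dw + (-2*x - 6*y) dy ∧ dz ∧ dw.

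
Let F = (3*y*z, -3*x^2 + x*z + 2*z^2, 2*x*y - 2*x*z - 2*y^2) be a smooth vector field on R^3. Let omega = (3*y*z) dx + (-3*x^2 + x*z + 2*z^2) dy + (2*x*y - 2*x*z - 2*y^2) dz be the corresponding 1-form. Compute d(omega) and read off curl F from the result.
d(omega) = (x - 4*y - 4*z) dy ∧ dz + (y + 2*z) dz ∧ dx + (-6*x - 2*z) dx ∧ dy; curl F = (x - 4*y - 4*z, y + 2*z, -6*x - 2*z)

d omega = sum_{i<j} (∂f_j/∂x_i - ∂f_i/∂x_j) dx_i ∧ dx_j. Under the identification (dy ∧ dz, dz ∧ dx, dx ∧ dy) ↔ (e_x, e_y, e_z), the coefficients are exactly the components of curl F. Compute:
  ∂R/∂y - ∂Q/∂z = (2*x - 4*y) - (x + 4*z) = x - 4*y - 4*z
  ∂P/∂z - ∂R/∂x = (3*y) - (2*y - 2*z) = y + 2*z
  ∂Q/∂x - ∂P/∂y = (-6*x + z) - (3*z) = -6*x - 2*z.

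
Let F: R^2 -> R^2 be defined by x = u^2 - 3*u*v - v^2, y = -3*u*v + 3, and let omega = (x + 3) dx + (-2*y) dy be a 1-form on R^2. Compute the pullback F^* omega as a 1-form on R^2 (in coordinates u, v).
F^* omega = (2*u^3 - 9*u^2*v - 11*u*v^2 + 6*u + 3*v^3 + 9*v) du + (-3*u^3 - 11*u^2*v + 9*u*v^2 + 9*u + 2*v^3 - 6*v) dv

Using F^*(f dg) = (f ∘ F) d(g ∘ F), substitute each coordinate x_i by F_i(u, v) in f_i, and replace dx_i by d F_i = (∂F_i/∂u) du + (∂F_i/∂v) dv.
  For the x component: f_1(F) = u^2 - 3*u*v - v^2 + 3; d F_1 = (2*u - 3*v) du + (-3*u - 2*v) dv
  For the y component: f_2(F) = 6*u*v - 6; d F_2 = (-3*v) du + (-3*u) dv
Combining and collecting du, dv coefficients:
  coeff of du: 2*u^3 - 9*u^2*v - 11*u*v^2 + 6*u + 3*v^3 + 9*v
  coeff of dv: -3*u^3 - 11*u^2*v + 9*u*v^2 + 9*u + 2*v^3 - 6*v
F^* omega = (2*u^3 - 9*u^2*v - 11*u*v^2 + 6*u + 3*v^3 + 9*v) du + (-3*u^3 - 11*u^2*v + 9*u*v^2 + 9*u + 2*v^3 - 6*v) dv.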